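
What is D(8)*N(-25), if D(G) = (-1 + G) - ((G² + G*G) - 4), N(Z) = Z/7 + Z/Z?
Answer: 2106/7 ≈ 300.86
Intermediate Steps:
N(Z) = 1 + Z/7 (N(Z) = Z*(⅐) + 1 = Z/7 + 1 = 1 + Z/7)
D(G) = 3 + G - 2*G² (D(G) = (-1 + G) - ((G² + G²) - 4) = (-1 + G) - (2*G² - 4) = (-1 + G) - (-4 + 2*G²) = (-1 + G) + (4 - 2*G²) = 3 + G - 2*G²)
D(8)*N(-25) = (3 + 8 - 2*8²)*(1 + (⅐)*(-25)) = (3 + 8 - 2*64)*(1 - 25/7) = (3 + 8 - 128)*(-18/7) = -117*(-18/7) = 2106/7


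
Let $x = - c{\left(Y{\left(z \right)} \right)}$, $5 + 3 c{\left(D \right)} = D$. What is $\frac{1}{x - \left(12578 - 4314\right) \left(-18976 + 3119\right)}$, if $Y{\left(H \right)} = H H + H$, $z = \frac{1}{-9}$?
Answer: $\frac{243}{31843266677} \approx 7.6311 \cdot 10^{-9}$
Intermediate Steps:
$z = - \frac{1}{9} \approx -0.11111$
$Y{\left(H \right)} = H + H^{2}$ ($Y{\left(H \right)} = H^{2} + H = H + H^{2}$)
$c{\left(D \right)} = - \frac{5}{3} + \frac{D}{3}$
$x = \frac{413}{243}$ ($x = - (- \frac{5}{3} + \frac{\left(- \frac{1}{9}\right) \left(1 - \frac{1}{9}\right)}{3}) = - (- \frac{5}{3} + \frac{\left(- \frac{1}{9}\right) \frac{8}{9}}{3}) = - (- \frac{5}{3} + \frac{1}{3} \left(- \frac{8}{81}\right)) = - (- \frac{5}{3} - \frac{8}{243}) = \left(-1\right) \left(- \frac{413}{243}\right) = \frac{413}{243} \approx 1.6996$)
$\frac{1}{x - \left(12578 - 4314\right) \left(-18976 + 3119\right)} = \frac{1}{\frac{413}{243} - \left(12578 - 4314\right) \left(-18976 + 3119\right)} = \frac{1}{\frac{413}{243} - 8264 \left(-15857\right)} = \frac{1}{\frac{413}{243} - -131042248} = \frac{1}{\frac{413}{243} + 131042248} = \frac{1}{\frac{31843266677}{243}} = \frac{243}{31843266677}$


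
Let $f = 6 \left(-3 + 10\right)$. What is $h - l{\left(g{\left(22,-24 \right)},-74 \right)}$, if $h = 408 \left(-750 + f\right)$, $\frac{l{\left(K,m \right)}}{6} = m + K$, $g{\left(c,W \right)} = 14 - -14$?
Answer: $-288588$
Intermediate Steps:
$g{\left(c,W \right)} = 28$ ($g{\left(c,W \right)} = 14 + 14 = 28$)
$l{\left(K,m \right)} = 6 K + 6 m$ ($l{\left(K,m \right)} = 6 \left(m + K\right) = 6 \left(K + m\right) = 6 K + 6 m$)
$f = 42$ ($f = 6 \cdot 7 = 42$)
$h = -288864$ ($h = 408 \left(-750 + 42\right) = 408 \left(-708\right) = -288864$)
$h - l{\left(g{\left(22,-24 \right)},-74 \right)} = -288864 - \left(6 \cdot 28 + 6 \left(-74\right)\right) = -288864 - \left(168 - 444\right) = -288864 - -276 = -288864 + 276 = -288588$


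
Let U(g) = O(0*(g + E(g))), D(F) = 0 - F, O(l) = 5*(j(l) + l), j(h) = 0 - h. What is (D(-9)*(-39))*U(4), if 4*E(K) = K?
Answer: 0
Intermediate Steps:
j(h) = -h
E(K) = K/4
O(l) = 0 (O(l) = 5*(-l + l) = 5*0 = 0)
D(F) = -F
U(g) = 0
(D(-9)*(-39))*U(4) = (-1*(-9)*(-39))*0 = (9*(-39))*0 = -351*0 = 0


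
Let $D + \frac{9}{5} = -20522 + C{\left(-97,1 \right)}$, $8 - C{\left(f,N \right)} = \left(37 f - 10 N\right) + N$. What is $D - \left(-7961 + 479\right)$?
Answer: $- \frac{47179}{5} \approx -9435.8$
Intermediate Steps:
$C{\left(f,N \right)} = 8 - 37 f + 9 N$ ($C{\left(f,N \right)} = 8 - \left(\left(37 f - 10 N\right) + N\right) = 8 - \left(\left(- 10 N + 37 f\right) + N\right) = 8 - \left(- 9 N + 37 f\right) = 8 + \left(- 37 f + 9 N\right) = 8 - 37 f + 9 N$)
$D = - \frac{84589}{5}$ ($D = - \frac{9}{5} + \left(-20522 + \left(8 - -3589 + 9 \cdot 1\right)\right) = - \frac{9}{5} + \left(-20522 + \left(8 + 3589 + 9\right)\right) = - \frac{9}{5} + \left(-20522 + 3606\right) = - \frac{9}{5} - 16916 = - \frac{84589}{5} \approx -16918.0$)
$D - \left(-7961 + 479\right) = - \frac{84589}{5} - \left(-7961 + 479\right) = - \frac{84589}{5} - -7482 = - \frac{84589}{5} + 7482 = - \frac{47179}{5}$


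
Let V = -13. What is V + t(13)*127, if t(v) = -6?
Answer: -775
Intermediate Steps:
V + t(13)*127 = -13 - 6*127 = -13 - 762 = -775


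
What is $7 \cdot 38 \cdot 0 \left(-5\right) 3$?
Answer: $0$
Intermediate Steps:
$7 \cdot 38 \cdot 0 \left(-5\right) 3 = 266 \cdot 0 \cdot 3 = 266 \cdot 0 = 0$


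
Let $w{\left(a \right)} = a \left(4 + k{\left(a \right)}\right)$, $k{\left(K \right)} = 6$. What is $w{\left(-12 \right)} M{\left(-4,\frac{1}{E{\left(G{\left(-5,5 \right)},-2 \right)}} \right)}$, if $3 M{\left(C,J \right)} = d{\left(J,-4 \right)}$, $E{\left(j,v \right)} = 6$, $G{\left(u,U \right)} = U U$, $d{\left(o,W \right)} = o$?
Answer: $- \frac{20}{3} \approx -6.6667$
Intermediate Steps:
$G{\left(u,U \right)} = U^{2}$
$w{\left(a \right)} = 10 a$ ($w{\left(a \right)} = a \left(4 + 6\right) = a 10 = 10 a$)
$M{\left(C,J \right)} = \frac{J}{3}$
$w{\left(-12 \right)} M{\left(-4,\frac{1}{E{\left(G{\left(-5,5 \right)},-2 \right)}} \right)} = 10 \left(-12\right) \frac{1}{3 \cdot 6} = - 120 \cdot \frac{1}{3} \cdot \frac{1}{6} = \left(-120\right) \frac{1}{18} = - \frac{20}{3}$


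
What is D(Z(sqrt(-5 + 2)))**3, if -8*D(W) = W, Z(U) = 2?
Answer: -1/64 ≈ -0.015625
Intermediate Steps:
D(W) = -W/8
D(Z(sqrt(-5 + 2)))**3 = (-1/8*2)**3 = (-1/4)**3 = -1/64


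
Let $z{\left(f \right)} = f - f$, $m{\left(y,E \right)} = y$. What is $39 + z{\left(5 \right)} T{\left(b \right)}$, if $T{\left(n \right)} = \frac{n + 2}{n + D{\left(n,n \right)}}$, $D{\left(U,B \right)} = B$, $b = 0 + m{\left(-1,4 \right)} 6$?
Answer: $39$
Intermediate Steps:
$b = -6$ ($b = 0 - 6 = -6$)
$z{\left(f \right)} = 0$
$T{\left(n \right)} = \frac{2 + n}{2 n}$ ($T{\left(n \right)} = \frac{n + 2}{n + n} = \frac{2 + n}{2 n}$)
$39 + z{\left(5 \right)} T{\left(b \right)} = 39 + 0 \frac{2 - 6}{2 \left(-6\right)} = 39 + 0 \cdot \frac{1}{2} \left(- \frac{1}{6}\right) \left(-4\right) = 39 + 0 \cdot \frac{1}{3} = 39 + 0 = 39$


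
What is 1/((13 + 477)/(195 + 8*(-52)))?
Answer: -221/490 ≈ -0.45102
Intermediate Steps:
1/((13 + 477)/(195 + 8*(-52))) = 1/(490/(195 - 416)) = 1/(490/(-221)) = 1/(490*(-1/221)) = 1/(-490/221) = -221/490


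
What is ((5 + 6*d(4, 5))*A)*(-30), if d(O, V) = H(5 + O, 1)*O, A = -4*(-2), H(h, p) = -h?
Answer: 50640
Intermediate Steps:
A = 8
d(O, V) = O*(-5 - O) (d(O, V) = (-(5 + O))*O = (-5 - O)*O = O*(-5 - O))
((5 + 6*d(4, 5))*A)*(-30) = ((5 + 6*(-1*4*(5 + 4)))*8)*(-30) = ((5 + 6*(-1*4*9))*8)*(-30) = ((5 + 6*(-36))*8)*(-30) = ((5 - 216)*8)*(-30) = -211*8*(-30) = -1688*(-30) = 50640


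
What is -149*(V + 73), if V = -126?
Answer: 7897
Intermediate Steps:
-149*(V + 73) = -149*(-126 + 73) = -149*(-53) = 7897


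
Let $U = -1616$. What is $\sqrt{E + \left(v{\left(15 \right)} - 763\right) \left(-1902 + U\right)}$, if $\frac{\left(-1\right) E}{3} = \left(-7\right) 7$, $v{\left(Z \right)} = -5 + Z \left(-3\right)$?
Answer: $3 \sqrt{317809} \approx 1691.2$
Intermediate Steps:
$v{\left(Z \right)} = -5 - 3 Z$
$E = 147$ ($E = - 3 \left(\left(-7\right) 7\right) = \left(-3\right) \left(-49\right) = 147$)
$\sqrt{E + \left(v{\left(15 \right)} - 763\right) \left(-1902 + U\right)} = \sqrt{147 + \left(\left(-5 - 45\right) - 763\right) \left(-1902 - 1616\right)} = \sqrt{147 + \left(\left(-5 - 45\right) - 763\right) \left(-3518\right)} = \sqrt{147 + \left(-50 - 763\right) \left(-3518\right)} = \sqrt{147 - -2860134} = \sqrt{147 + 2860134} = \sqrt{2860281} = 3 \sqrt{317809}$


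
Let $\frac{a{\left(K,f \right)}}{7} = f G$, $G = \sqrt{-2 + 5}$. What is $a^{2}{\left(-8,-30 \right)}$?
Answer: $132300$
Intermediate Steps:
$G = \sqrt{3} \approx 1.732$
$a{\left(K,f \right)} = 7 f \sqrt{3}$
$a^{2}{\left(-8,-30 \right)} = \left(7 \left(-30\right) \sqrt{3}\right)^{2} = \left(- 210 \sqrt{3}\right)^{2} = 132300$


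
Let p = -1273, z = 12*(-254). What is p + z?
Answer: -4321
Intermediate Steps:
z = -3048
p + z = -1273 - 3048 = -4321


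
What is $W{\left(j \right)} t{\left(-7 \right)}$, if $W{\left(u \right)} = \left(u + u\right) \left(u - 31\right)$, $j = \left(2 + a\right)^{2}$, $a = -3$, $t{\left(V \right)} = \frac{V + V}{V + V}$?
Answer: $-60$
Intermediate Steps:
$t{\left(V \right)} = 1$ ($t{\left(V \right)} = \frac{2 V}{2 V} = 2 V \frac{1}{2 V} = 1$)
$j = 1$ ($j = \left(2 - 3\right)^{2} = \left(-1\right)^{2} = 1$)
$W{\left(u \right)} = 2 u \left(-31 + u\right)$
$W{\left(j \right)} t{\left(-7 \right)} = 2 \cdot 1 \left(-31 + 1\right) 1 = 2 \cdot 1 \left(-30\right) 1 = \left(-60\right) 1 = -60$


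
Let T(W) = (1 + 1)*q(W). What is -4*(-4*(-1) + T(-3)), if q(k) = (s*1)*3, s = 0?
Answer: -16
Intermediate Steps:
q(k) = 0 (q(k) = (0*1)*3 = 0*3 = 0)
T(W) = 0 (T(W) = (1 + 1)*0 = 2*0 = 0)
-4*(-4*(-1) + T(-3)) = -4*(-4*(-1) + 0) = -4*(4 + 0) = -4*4 = -16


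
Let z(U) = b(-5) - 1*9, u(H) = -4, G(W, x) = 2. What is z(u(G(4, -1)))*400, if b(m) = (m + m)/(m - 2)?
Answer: -21200/7 ≈ -3028.6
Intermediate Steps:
b(m) = 2*m/(-2 + m) (b(m) = (2*m)/(-2 + m) = 2*m/(-2 + m))
z(U) = -53/7 (z(U) = 2*(-5)/(-2 - 5) - 1*9 = 2*(-5)/(-7) - 9 = 2*(-5)*(-⅐) - 9 = 10/7 - 9 = -53/7)
z(u(G(4, -1)))*400 = -53/7*400 = -21200/7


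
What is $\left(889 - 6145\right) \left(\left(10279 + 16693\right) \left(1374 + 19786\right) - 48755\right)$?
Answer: $-2999487588840$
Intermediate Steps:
$\left(889 - 6145\right) \left(\left(10279 + 16693\right) \left(1374 + 19786\right) - 48755\right) = - 5256 \left(26972 \cdot 21160 - 48755\right) = - 5256 \left(570727520 - 48755\right) = \left(-5256\right) 570678765 = -2999487588840$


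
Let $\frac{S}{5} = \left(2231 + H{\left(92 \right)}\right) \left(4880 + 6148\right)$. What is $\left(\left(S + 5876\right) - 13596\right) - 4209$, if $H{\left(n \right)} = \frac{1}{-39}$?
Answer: $\frac{1599051963}{13} \approx 1.23 \cdot 10^{8}$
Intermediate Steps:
$H{\left(n \right)} = - \frac{1}{39}$
$S = \frac{1599207040}{13}$ ($S = 5 \left(2231 - \frac{1}{39}\right) \left(4880 + 6148\right) = 5 \cdot \frac{87008}{39} \cdot 11028 = 5 \cdot \frac{319841408}{13} = \frac{1599207040}{13} \approx 1.2302 \cdot 10^{8}$)
$\left(\left(S + 5876\right) - 13596\right) - 4209 = \left(\left(\frac{1599207040}{13} + 5876\right) - 13596\right) - 4209 = \left(\frac{1599283428}{13} - 13596\right) - 4209 = \frac{1599106680}{13} - 4209 = \frac{1599051963}{13}$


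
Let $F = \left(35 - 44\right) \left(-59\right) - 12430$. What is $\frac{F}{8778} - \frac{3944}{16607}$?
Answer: $- \frac{232227125}{145776246} \approx -1.593$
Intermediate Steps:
$F = -11899$ ($F = \left(-9\right) \left(-59\right) - 12430 = 531 - 12430 = -11899$)
$\frac{F}{8778} - \frac{3944}{16607} = - \frac{11899}{8778} - \frac{3944}{16607} = - \frac{232227125}{145776246}$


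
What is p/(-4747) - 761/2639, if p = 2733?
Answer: -10824854/12527333 ≈ -0.86410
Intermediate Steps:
p/(-4747) - 761/2639 = 2733/(-4747) - 761/2639 = 2733*(-1/4747) - 761*1/2639 = -2733/4747 - 761/2639 = -10824854/12527333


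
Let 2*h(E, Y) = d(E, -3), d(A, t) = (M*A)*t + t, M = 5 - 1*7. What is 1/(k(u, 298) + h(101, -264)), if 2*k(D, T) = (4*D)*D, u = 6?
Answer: 2/747 ≈ 0.0026774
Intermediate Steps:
M = -2 (M = 5 - 7 = -2)
k(D, T) = 2*D² (k(D, T) = ((4*D)*D)/2 = (4*D²)/2 = 2*D²)
d(A, t) = t - 2*A*t (d(A, t) = (-2*A)*t + t = -2*A*t + t = t - 2*A*t)
h(E, Y) = -3/2 + 3*E (h(E, Y) = (-3*(1 - 2*E))/2 = (-3 + 6*E)/2 = -3/2 + 3*E)
1/(k(u, 298) + h(101, -264)) = 1/(2*6² + (-3/2 + 3*101)) = 1/(2*36 + (-3/2 + 303)) = 1/(72 + 603/2) = 1/(747/2) = 2/747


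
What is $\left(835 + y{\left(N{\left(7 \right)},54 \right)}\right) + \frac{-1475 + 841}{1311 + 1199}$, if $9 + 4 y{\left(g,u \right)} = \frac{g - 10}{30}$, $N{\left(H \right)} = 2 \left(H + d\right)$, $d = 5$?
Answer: $\frac{3134792}{3765} \approx 832.61$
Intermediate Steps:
$N{\left(H \right)} = 10 + 2 H$ ($N{\left(H \right)} = 2 \left(H + 5\right) = 2 \left(5 + H\right) = 10 + 2 H$)
$y{\left(g,u \right)} = - \frac{7}{3} + \frac{g}{120}$ ($y{\left(g,u \right)} = - \frac{9}{4} + \frac{\left(g - 10\right) \frac{1}{30}}{4} = - \frac{9}{4} + \frac{\left(-10 + g\right) \frac{1}{30}}{4} = - \frac{9}{4} + \frac{- \frac{1}{3} + \frac{g}{30}}{4} = - \frac{9}{4} + \left(- \frac{1}{12} + \frac{g}{120}\right) = - \frac{7}{3} + \frac{g}{120}$)
$\left(835 + y{\left(N{\left(7 \right)},54 \right)}\right) + \frac{-1475 + 841}{1311 + 1199} = \left(835 - \left(\frac{7}{3} - \frac{10 + 2 \cdot 7}{120}\right)\right) + \frac{-1475 + 841}{1311 + 1199} = \left(835 - \left(\frac{7}{3} - \frac{10 + 14}{120}\right)\right) - \frac{634}{2510} = \left(835 + \left(- \frac{7}{3} + \frac{1}{120} \cdot 24\right)\right) - \frac{317}{1255} = \left(835 + \left(- \frac{7}{3} + \frac{1}{5}\right)\right) - \frac{317}{1255} = \left(835 - \frac{32}{15}\right) - \frac{317}{1255} = \frac{12493}{15} - \frac{317}{1255} = \frac{3134792}{3765}$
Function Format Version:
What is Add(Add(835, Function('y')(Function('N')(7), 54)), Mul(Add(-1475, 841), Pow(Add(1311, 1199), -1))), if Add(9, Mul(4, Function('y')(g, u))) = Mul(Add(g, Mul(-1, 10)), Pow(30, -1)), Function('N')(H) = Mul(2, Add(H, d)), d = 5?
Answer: Rational(3134792, 3765) ≈ 832.61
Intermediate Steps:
Function('N')(H) = Add(10, Mul(2, H)) (Function('N')(H) = Mul(2, Add(H, 5)) = Mul(2, Add(5, H)) = Add(10, Mul(2, H)))
Function('y')(g, u) = Add(Rational(-7, 3), Mul(Rational(1, 120), g)) (Function('y')(g, u) = Add(Rational(-9, 4), Mul(Rational(1, 4), Mul(Add(g, Mul(-1, 10)), Pow(30, -1)))) = Add(Rational(-9, 4), Mul(Rational(1, 4), Mul(Add(g, -10), Rational(1, 30)))) = Add(Rational(-9, 4), Mul(Rational(1, 4), Mul(Add(-10, g), Rational(1, 30)))) = Add(Rational(-9, 4), Mul(Rational(1, 4), Add(Rational(-1, 3), Mul(Rational(1, 30), g)))) = Add(Rational(-9, 4), Add(Rational(-1, 12), Mul(Rational(1, 120), g))) = Add(Rational(-7, 3), Mul(Rational(1, 120), g)))
Add(Add(835, Function('y')(Function('N')(7), 54)), Mul(Add(-1475, 841), Pow(Add(1311, 1199), -1))) = Add(Add(835, Add(Rational(-7, 3), Mul(Rational(1, 120), Add(10, Mul(2, 7))))), Mul(Add(-1475, 841), Pow(Add(1311, 1199), -1))) = Add(Add(835, Add(Rational(-7, 3), Mul(Rational(1, 120), Add(10, 14)))), Mul(-634, Pow(2510, -1))) = Add(Add(835, Add(Rational(-7, 3), Mul(Rational(1, 120), 24))), Mul(-634, Rational(1, 2510))) = Add(Add(835, Add(Rational(-7, 3), Rational(1, 5))), Rational(-317, 1255)) = Add(Add(835, Rational(-32, 15)), Rational(-317, 1255)) = Add(Rational(12493, 15), Rational(-317, 1255)) = Rational(3134792, 3765)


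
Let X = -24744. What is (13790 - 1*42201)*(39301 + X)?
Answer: -413578927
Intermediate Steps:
(13790 - 1*42201)*(39301 + X) = (13790 - 1*42201)*(39301 - 24744) = (13790 - 42201)*14557 = -28411*14557 = -413578927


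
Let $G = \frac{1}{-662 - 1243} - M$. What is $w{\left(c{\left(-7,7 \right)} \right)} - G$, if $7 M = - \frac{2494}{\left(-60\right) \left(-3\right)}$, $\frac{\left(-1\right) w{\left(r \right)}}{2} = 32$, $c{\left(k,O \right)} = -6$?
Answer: $- \frac{5278967}{80010} \approx -65.979$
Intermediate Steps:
$w{\left(r \right)} = -64$ ($w{\left(r \right)} = \left(-2\right) 32 = -64$)
$M = - \frac{1247}{630}$ ($M = \frac{\left(-2494\right) \frac{1}{\left(-60\right) \left(-3\right)}}{7} = \frac{\left(-2494\right) \frac{1}{180}}{7} = \frac{1}{7} \left(- \frac{1247}{90}\right) = - \frac{1247}{630} \approx -1.9794$)
$G = \frac{158327}{80010}$ ($G = \frac{1}{-662 - 1243} - - \frac{1247}{630} = \frac{1}{-1905} + \frac{1247}{630} = - \frac{1}{1905} + \frac{1247}{630} = \frac{158327}{80010} \approx 1.9788$)
$w{\left(c{\left(-7,7 \right)} \right)} - G = -64 - \frac{158327}{80010} = - \frac{5278967}{80010}$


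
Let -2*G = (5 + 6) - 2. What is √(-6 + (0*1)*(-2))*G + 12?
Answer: 12 - 9*I*√6/2 ≈ 12.0 - 11.023*I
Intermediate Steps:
G = -9/2 (G = -((5 + 6) - 2)/2 = -(11 - 2)/2 = -½*9 = -9/2 ≈ -4.5000)
√(-6 + (0*1)*(-2))*G + 12 = √(-6 + (0*1)*(-2))*(-9/2) + 12 = √(-6 + 0*(-2))*(-9/2) + 12 = √(-6 + 0)*(-9/2) + 12 = √(-6)*(-9/2) + 12 = (I*√6)*(-9/2) + 12 = -9*I*√6/2 + 12 = 12 - 9*I*√6/2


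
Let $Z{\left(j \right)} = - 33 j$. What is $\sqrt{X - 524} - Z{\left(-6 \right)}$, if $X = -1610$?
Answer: $-198 + i \sqrt{2134} \approx -198.0 + 46.195 i$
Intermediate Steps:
$\sqrt{X - 524} - Z{\left(-6 \right)} = \sqrt{-1610 - 524} - \left(-33\right) \left(-6\right) = \sqrt{-2134} - 198 = i \sqrt{2134} - 198 = -198 + i \sqrt{2134}$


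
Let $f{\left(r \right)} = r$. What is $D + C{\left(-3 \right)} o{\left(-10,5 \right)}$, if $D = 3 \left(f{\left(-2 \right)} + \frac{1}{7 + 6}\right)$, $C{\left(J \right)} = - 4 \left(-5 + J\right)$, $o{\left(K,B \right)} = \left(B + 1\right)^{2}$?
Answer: $\frac{14901}{13} \approx 1146.2$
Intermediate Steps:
$o{\left(K,B \right)} = \left(1 + B\right)^{2}$
$C{\left(J \right)} = 20 - 4 J$
$D = - \frac{75}{13}$ ($D = 3 \left(-2 + \frac{1}{7 + 6}\right) = 3 \left(-2 + \frac{1}{13}\right) = 3 \left(- \frac{25}{13}\right) = - \frac{75}{13} \approx -5.7692$)
$D + C{\left(-3 \right)} o{\left(-10,5 \right)} = - \frac{75}{13} + \left(20 - -12\right) \left(1 + 5\right)^{2} = - \frac{75}{13} + \left(20 + 12\right) 6^{2} = - \frac{75}{13} + 32 \cdot 36 = - \frac{75}{13} + 1152 = \frac{14901}{13}$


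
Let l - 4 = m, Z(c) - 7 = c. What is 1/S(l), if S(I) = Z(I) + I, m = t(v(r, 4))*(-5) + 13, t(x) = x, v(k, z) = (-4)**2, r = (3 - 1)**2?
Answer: -1/119 ≈ -0.0084034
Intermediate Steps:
r = 4 (r = 2**2 = 4)
v(k, z) = 16
Z(c) = 7 + c
m = -67 (m = 16*(-5) + 13 = -80 + 13 = -67)
l = -63 (l = 4 - 67 = -63)
S(I) = 7 + 2*I (S(I) = (7 + I) + I = 7 + 2*I)
1/S(l) = 1/(7 + 2*(-63)) = 1/(7 - 126) = 1/(-119) = -1/119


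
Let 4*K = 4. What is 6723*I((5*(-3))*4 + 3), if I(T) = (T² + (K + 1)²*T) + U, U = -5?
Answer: 20276568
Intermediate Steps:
K = 1 (K = (¼)*4 = 1)
I(T) = -5 + T² + 4*T (I(T) = (T² + (1 + 1)²*T) - 5 = (T² + 2²*T) - 5 = (T² + 4*T) - 5 = -5 + T² + 4*T)
6723*I((5*(-3))*4 + 3) = 6723*(-5 + ((5*(-3))*4 + 3)² + 4*((5*(-3))*4 + 3)) = 6723*(-5 + (-15*4 + 3)² + 4*(-15*4 + 3)) = 6723*(-5 + (-60 + 3)² + 4*(-60 + 3)) = 6723*(-5 + (-57)² + 4*(-57)) = 6723*(-5 + 3249 - 228) = 6723*3016 = 20276568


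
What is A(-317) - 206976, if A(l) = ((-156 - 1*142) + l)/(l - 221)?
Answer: -111352473/538 ≈ -2.0697e+5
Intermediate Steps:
A(l) = (-298 + l)/(-221 + l) (A(l) = ((-156 - 142) + l)/(-221 + l) = (-298 + l)/(-221 + l))
A(-317) - 206976 = (-298 - 317)/(-221 - 317) - 206976 = -615/(-538) - 206976 = -1/538*(-615) - 206976 = 615/538 - 206976 = -111352473/538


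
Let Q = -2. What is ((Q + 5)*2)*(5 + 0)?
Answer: 30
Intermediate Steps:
((Q + 5)*2)*(5 + 0) = ((-2 + 5)*2)*(5 + 0) = (3*2)*5 = 6*5 = 30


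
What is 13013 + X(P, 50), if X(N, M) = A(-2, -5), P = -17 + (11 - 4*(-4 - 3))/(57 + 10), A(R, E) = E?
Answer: 13008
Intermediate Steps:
P = -1100/67 (P = -17 + (11 - 4*(-7))/67 = -17 + (11 + 28)*(1/67) = -17 + 39*(1/67) = -17 + 39/67 = -1100/67 ≈ -16.418)
X(N, M) = -5
13013 + X(P, 50) = 13013 - 5 = 13008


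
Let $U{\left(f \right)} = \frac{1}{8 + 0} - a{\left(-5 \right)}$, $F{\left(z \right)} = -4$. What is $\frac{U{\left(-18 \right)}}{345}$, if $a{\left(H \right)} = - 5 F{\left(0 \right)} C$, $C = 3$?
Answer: $- \frac{479}{2760} \approx -0.17355$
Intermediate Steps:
$a{\left(H \right)} = 60$ ($a{\left(H \right)} = \left(-5\right) \left(-4\right) 3 = 20 \cdot 3 = 60$)
$U{\left(f \right)} = - \frac{479}{8}$ ($U{\left(f \right)} = \frac{1}{8 + 0} - 60 = \frac{1}{8} - 60 = - \frac{479}{8}$)
$\frac{U{\left(-18 \right)}}{345} = - \frac{479}{8 \cdot 345} = \left(- \frac{479}{8}\right) \frac{1}{345} = - \frac{479}{2760}$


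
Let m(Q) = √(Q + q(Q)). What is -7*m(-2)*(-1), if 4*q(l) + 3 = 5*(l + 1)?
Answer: 14*I ≈ 14.0*I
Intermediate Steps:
q(l) = ½ + 5*l/4 (q(l) = -¾ + (5*(l + 1))/4 = -¾ + (5*(1 + l))/4 = -¾ + (5 + 5*l)/4 = -¾ + (5/4 + 5*l/4) = ½ + 5*l/4)
m(Q) = √(½ + 9*Q/4) (m(Q) = √(Q + (½ + 5*Q/4)) = √(½ + 9*Q/4))
-7*m(-2)*(-1) = -7*√(2 + 9*(-2))/2*(-1) = -7*√(2 - 18)/2*(-1) = -7*√(-16)/2*(-1) = -7*4*I/2*(-1) = -14*I*(-1) = 14*I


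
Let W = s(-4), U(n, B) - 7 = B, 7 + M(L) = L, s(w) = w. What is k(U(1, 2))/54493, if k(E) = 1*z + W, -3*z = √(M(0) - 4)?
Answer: -4/54493 - I*√11/163479 ≈ -7.3404e-5 - 2.0288e-5*I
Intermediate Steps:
M(L) = -7 + L
U(n, B) = 7 + B
W = -4
z = -I*√11/3 (z = -√((-7 + 0) - 4)/3 = -√(-7 - 4)/3 = -I*√11/3 ≈ -1.1055*I)
k(E) = -4 - I*√11/3 (k(E) = 1*(-I*√11/3) - 4 = -I*√11/3 - 4 = -4 - I*√11/3)
k(U(1, 2))/54493 = (-4 - I*√11/3)/54493 = (-4 - I*√11/3)*(1/54493) = -4/54493 - I*√11/163479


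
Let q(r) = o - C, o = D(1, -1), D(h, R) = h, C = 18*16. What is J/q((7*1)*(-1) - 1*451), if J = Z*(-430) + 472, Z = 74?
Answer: 31348/287 ≈ 109.23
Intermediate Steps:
C = 288
o = 1
J = -31348 (J = 74*(-430) + 472 = -31820 + 472 = -31348)
q(r) = -287 (q(r) = 1 - 1*288 = 1 - 288 = -287)
J/q((7*1)*(-1) - 1*451) = -31348/(-287) = -31348*(-1/287) = 31348/287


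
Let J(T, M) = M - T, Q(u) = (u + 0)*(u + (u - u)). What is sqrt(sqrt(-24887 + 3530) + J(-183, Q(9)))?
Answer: sqrt(264 + 3*I*sqrt(2373)) ≈ 16.819 + 4.3445*I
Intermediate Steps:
Q(u) = u**2 (Q(u) = u*(u + 0) = u*u = u**2)
sqrt(sqrt(-24887 + 3530) + J(-183, Q(9))) = sqrt(sqrt(-24887 + 3530) + (9**2 - 1*(-183))) = sqrt(sqrt(-21357) + (81 + 183)) = sqrt(3*I*sqrt(2373) + 264) = sqrt(264 + 3*I*sqrt(2373))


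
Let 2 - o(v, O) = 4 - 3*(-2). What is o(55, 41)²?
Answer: 64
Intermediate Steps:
o(v, O) = -8 (o(v, O) = 2 - (4 - 3*(-2)) = 2 - (4 + 6) = 2 - 1*10 = 2 - 10 = -8)
o(55, 41)² = (-8)² = 64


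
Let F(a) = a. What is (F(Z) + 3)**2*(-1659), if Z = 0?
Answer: -14931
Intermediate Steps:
(F(Z) + 3)**2*(-1659) = (0 + 3)**2*(-1659) = 3**2*(-1659) = 9*(-1659) = -14931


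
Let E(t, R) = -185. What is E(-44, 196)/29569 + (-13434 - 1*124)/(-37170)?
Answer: 197010026/549539865 ≈ 0.35850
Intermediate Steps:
E(-44, 196)/29569 + (-13434 - 1*124)/(-37170) = -185/29569 + (-13434 - 1*124)/(-37170) = -185*1/29569 + (-13434 - 124)*(-1/37170) = -185/29569 - 13558*(-1/37170) = -185/29569 + 6779/18585 = 197010026/549539865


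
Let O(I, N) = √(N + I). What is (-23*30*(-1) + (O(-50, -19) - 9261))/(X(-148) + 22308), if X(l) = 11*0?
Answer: -2857/7436 + I*√69/22308 ≈ -0.38421 + 0.00037236*I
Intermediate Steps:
O(I, N) = √(I + N)
X(l) = 0
(-23*30*(-1) + (O(-50, -19) - 9261))/(X(-148) + 22308) = (-23*30*(-1) + (√(-50 - 19) - 9261))/(0 + 22308) = (-690*(-1) + (√(-69) - 9261))/22308 = (690 + (I*√69 - 9261))*(1/22308) = (690 + (-9261 + I*√69))*(1/22308) = (-8571 + I*√69)*(1/22308) = -2857/7436 + I*√69/22308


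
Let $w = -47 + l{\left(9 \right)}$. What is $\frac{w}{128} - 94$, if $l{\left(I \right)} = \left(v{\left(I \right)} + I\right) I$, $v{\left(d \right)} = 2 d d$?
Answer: $- \frac{2635}{32} \approx -82.344$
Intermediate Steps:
$v{\left(d \right)} = 2 d^{2}$
$l{\left(I \right)} = I \left(I + 2 I^{2}\right)$ ($l{\left(I \right)} = \left(2 I^{2} + I\right) I = \left(I + 2 I^{2}\right) I = I \left(I + 2 I^{2}\right)$)
$w = 1492$ ($w = -47 + 9^{2} \left(1 + 2 \cdot 9\right) = -47 + 81 \left(1 + 18\right) = -47 + 81 \cdot 19 = -47 + 1539 = 1492$)
$\frac{w}{128} - 94 = \frac{1}{128} \cdot 1492 - 94 = \frac{373}{32} - 94 = - \frac{2635}{32}$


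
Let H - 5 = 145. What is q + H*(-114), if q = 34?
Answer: -17066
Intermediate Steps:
H = 150 (H = 5 + 145 = 150)
q + H*(-114) = 34 + 150*(-114) = 34 - 17100 = -17066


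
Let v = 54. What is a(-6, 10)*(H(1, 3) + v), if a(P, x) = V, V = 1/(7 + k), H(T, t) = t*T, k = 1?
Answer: 57/8 ≈ 7.1250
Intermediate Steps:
H(T, t) = T*t
V = ⅛ (V = 1/(7 + 1) = 1/8 = ⅛ ≈ 0.12500)
a(P, x) = ⅛
a(-6, 10)*(H(1, 3) + v) = (1*3 + 54)/8 = (3 + 54)/8 = (⅛)*57 = 57/8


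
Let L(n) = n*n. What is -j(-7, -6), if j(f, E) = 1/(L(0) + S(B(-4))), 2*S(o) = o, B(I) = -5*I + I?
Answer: -1/8 ≈ -0.12500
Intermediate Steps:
B(I) = -4*I
S(o) = o/2
L(n) = n**2
j(f, E) = 1/8 (j(f, E) = 1/(0**2 + (-4*(-4))/2) = 1/(0 + (1/2)*16) = 1/(0 + 8) = 1/8)
-j(-7, -6) = -1*1/8 = -1/8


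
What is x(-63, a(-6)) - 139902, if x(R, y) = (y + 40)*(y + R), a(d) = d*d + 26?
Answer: -140004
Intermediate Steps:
a(d) = 26 + d**2 (a(d) = d**2 + 26 = 26 + d**2)
x(R, y) = (40 + y)*(R + y)
x(-63, a(-6)) - 139902 = ((26 + (-6)**2)**2 + 40*(-63) + 40*(26 + (-6)**2) - 63*(26 + (-6)**2)) - 139902 = ((26 + 36)**2 - 2520 + 40*(26 + 36) - 63*(26 + 36)) - 139902 = (62**2 - 2520 + 40*62 - 63*62) - 139902 = (3844 - 2520 + 2480 - 3906) - 139902 = -102 - 139902 = -140004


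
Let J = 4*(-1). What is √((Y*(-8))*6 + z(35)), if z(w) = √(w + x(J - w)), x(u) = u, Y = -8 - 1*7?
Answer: √(720 + 2*I) ≈ 26.833 + 0.03727*I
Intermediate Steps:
J = -4
Y = -15 (Y = -8 - 7 = -15)
z(w) = 2*I (z(w) = √(w + (-4 - w)) = √(-4) = 2*I)
√((Y*(-8))*6 + z(35)) = √(-15*(-8)*6 + 2*I) = √(120*6 + 2*I) = √(720 + 2*I)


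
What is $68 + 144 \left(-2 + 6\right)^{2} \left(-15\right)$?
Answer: $-34492$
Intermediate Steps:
$68 + 144 \left(-2 + 6\right)^{2} \left(-15\right) = 68 + 144 \cdot 4^{2} \left(-15\right) = 68 + 144 \cdot 16 \left(-15\right) = 68 + 144 \left(-240\right) = 68 - 34560 = -34492$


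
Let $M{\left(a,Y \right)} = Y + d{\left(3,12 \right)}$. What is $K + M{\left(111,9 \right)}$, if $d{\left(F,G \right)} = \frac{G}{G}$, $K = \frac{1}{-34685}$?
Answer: $\frac{346849}{34685} \approx 10.0$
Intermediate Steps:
$K = - \frac{1}{34685} \approx -2.8831 \cdot 10^{-5}$
$d{\left(F,G \right)} = 1$
$M{\left(a,Y \right)} = 1 + Y$ ($M{\left(a,Y \right)} = Y + 1 = 1 + Y$)
$K + M{\left(111,9 \right)} = - \frac{1}{34685} + \left(1 + 9\right) = - \frac{1}{34685} + 10 = \frac{346849}{34685}$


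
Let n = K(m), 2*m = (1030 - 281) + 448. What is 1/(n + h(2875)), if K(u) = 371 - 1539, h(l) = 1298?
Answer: 1/130 ≈ 0.0076923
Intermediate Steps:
m = 1197/2 (m = ((1030 - 281) + 448)/2 = (749 + 448)/2 = (1/2)*1197 = 1197/2 ≈ 598.50)
K(u) = -1168
n = -1168
1/(n + h(2875)) = 1/(-1168 + 1298) = 1/130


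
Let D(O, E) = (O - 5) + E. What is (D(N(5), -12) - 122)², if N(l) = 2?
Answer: 18769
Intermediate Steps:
D(O, E) = -5 + E + O (D(O, E) = (-5 + O) + E = -5 + E + O)
(D(N(5), -12) - 122)² = ((-5 - 12 + 2) - 122)² = (-15 - 122)² = (-137)² = 18769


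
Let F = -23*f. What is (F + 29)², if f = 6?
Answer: 11881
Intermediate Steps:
F = -138 (F = -23*6 = -138)
(F + 29)² = (-138 + 29)² = (-109)² = 11881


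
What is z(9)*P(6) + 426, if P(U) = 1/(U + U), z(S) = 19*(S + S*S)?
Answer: 1137/2 ≈ 568.50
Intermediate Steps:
z(S) = 19*S + 19*S**2 (z(S) = 19*(S + S**2) = 19*S + 19*S**2)
P(U) = 1/(2*U)
z(9)*P(6) + 426 = (19*9*(1 + 9))*((1/2)/6) + 426 = (19*9*10)*((1/2)*(1/6)) + 426 = 1710*(1/12) + 426 = 285/2 + 426 = 1137/2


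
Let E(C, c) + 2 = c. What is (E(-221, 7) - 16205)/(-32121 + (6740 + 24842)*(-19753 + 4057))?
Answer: 600/18360859 ≈ 3.2678e-5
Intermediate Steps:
E(C, c) = -2 + c
(E(-221, 7) - 16205)/(-32121 + (6740 + 24842)*(-19753 + 4057)) = ((-2 + 7) - 16205)/(-32121 + (6740 + 24842)*(-19753 + 4057)) = (5 - 16205)/(-32121 + 31582*(-15696)) = -16200/(-32121 - 495711072) = -16200/(-495743193) = -16200*(-1/495743193) = 600/18360859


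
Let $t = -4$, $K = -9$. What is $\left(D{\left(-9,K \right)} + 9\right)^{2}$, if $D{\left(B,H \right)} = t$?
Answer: $25$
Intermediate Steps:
$D{\left(B,H \right)} = -4$
$\left(D{\left(-9,K \right)} + 9\right)^{2} = \left(-4 + 9\right)^{2} = 5^{2} = 25$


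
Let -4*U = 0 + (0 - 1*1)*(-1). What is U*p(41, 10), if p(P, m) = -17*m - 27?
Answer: 197/4 ≈ 49.250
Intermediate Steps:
p(P, m) = -27 - 17*m
U = -¼ (U = -(0 + (0 - 1*1)*(-1))/4 = -(0 + (0 - 1)*(-1))/4 = -(0 - 1*(-1))/4 = -(0 + 1)/4 = -¼*1 = -¼ ≈ -0.25000)
U*p(41, 10) = -(-27 - 17*10)/4 = -(-27 - 170)/4 = -¼*(-197) = 197/4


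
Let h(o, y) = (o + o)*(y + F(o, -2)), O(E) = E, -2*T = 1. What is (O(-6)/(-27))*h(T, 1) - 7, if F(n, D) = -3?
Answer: -59/9 ≈ -6.5556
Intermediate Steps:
T = -1/2 (T = -1/2*1 = -1/2 ≈ -0.50000)
h(o, y) = 2*o*(-3 + y) (h(o, y) = (o + o)*(y - 3) = (2*o)*(-3 + y) = 2*o*(-3 + y))
(O(-6)/(-27))*h(T, 1) - 7 = (-6/(-27))*(2*(-1/2)*(-3 + 1)) - 7 = (-6*(-1/27))*(2*(-1/2)*(-2)) - 7 = (2/9)*2 - 7 = 4/9 - 7 = -59/9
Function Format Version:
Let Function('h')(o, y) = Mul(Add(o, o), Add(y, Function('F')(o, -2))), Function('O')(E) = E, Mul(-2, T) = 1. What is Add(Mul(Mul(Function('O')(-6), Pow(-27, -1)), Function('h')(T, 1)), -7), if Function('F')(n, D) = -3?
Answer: Rational(-59, 9) ≈ -6.5556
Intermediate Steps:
T = Rational(-1, 2) (T = Mul(Rational(-1, 2), 1) = Rational(-1, 2) ≈ -0.50000)
Function('h')(o, y) = Mul(2, o, Add(-3, y)) (Function('h')(o, y) = Mul(Add(o, o), Add(y, -3)) = Mul(Mul(2, o), Add(-3, y)) = Mul(2, o, Add(-3, y)))
Add(Mul(Mul(Function('O')(-6), Pow(-27, -1)), Function('h')(T, 1)), -7) = Add(Mul(Mul(-6, Pow(-27, -1)), Mul(2, Rational(-1, 2), Add(-3, 1))), -7) = Add(Mul(Mul(-6, Rational(-1, 27)), Mul(2, Rational(-1, 2), -2)), -7) = Add(Mul(Rational(2, 9), 2), -7) = Add(Rational(4, 9), -7) = Rational(-59, 9)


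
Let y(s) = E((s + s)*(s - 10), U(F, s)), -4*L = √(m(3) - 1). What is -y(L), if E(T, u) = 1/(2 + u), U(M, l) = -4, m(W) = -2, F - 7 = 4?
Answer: ½ ≈ 0.50000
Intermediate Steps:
F = 11 (F = 7 + 4 = 11)
L = -I*√3/4 (L = -√(-2 - 1)/4 = -I*√3/4 ≈ -0.43301*I)
y(s) = -½ (y(s) = 1/(2 - 4) = 1/(-2) = -½)
-y(L) = -1*(-½) = ½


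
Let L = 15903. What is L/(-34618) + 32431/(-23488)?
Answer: -39374369/21397568 ≈ -1.8401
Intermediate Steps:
L/(-34618) + 32431/(-23488) = 15903/(-34618) + 32431/(-23488) = 15903*(-1/34618) + 32431*(-1/23488) = -837/1822 - 32431/23488 = -39374369/21397568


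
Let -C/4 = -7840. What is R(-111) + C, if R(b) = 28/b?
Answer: 3480932/111 ≈ 31360.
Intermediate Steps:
C = 31360 (C = -4*(-7840) = 31360)
R(-111) + C = 28/(-111) + 31360 = 28*(-1/111) + 31360 = -28/111 + 31360 = 3480932/111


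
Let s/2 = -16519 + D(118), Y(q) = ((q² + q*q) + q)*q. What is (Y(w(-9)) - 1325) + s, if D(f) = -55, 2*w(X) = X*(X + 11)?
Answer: -35850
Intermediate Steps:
w(X) = X*(11 + X)/2 (w(X) = (X*(X + 11))/2 = (X*(11 + X))/2 = X*(11 + X)/2)
Y(q) = q*(q + 2*q²) (Y(q) = ((q² + q²) + q)*q = (2*q² + q)*q = (q + 2*q²)*q = q*(q + 2*q²))
s = -33148 (s = 2*(-16519 - 55) = 2*(-16574) = -33148)
(Y(w(-9)) - 1325) + s = (((½)*(-9)*(11 - 9))²*(1 + 2*((½)*(-9)*(11 - 9))) - 1325) - 33148 = (((½)*(-9)*2)²*(1 + 2*((½)*(-9)*2)) - 1325) - 33148 = ((-9)²*(1 + 2*(-9)) - 1325) - 33148 = (81*(1 - 18) - 1325) - 33148 = (81*(-17) - 1325) - 33148 = (-1377 - 1325) - 33148 = -2702 - 33148 = -35850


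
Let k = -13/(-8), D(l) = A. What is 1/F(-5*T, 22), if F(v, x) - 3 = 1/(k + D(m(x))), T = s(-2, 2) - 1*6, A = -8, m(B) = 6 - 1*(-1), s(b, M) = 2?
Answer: 51/145 ≈ 0.35172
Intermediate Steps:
m(B) = 7 (m(B) = 6 + 1 = 7)
D(l) = -8
T = -4 (T = 2 - 1*6 = 2 - 6 = -4)
k = 13/8 (k = -13*(-⅛) = 13/8 ≈ 1.6250)
F(v, x) = 145/51 (F(v, x) = 3 + 1/(13/8 - 8) = 3 + 1/(-51/8) = 3 - 8/51 = 145/51)
1/F(-5*T, 22) = 1/(145/51) = 51/145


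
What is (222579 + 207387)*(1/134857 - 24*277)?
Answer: -385477132052610/134857 ≈ -2.8584e+9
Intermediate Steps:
(222579 + 207387)*(1/134857 - 24*277) = 429966*(1/134857 - 6648) = 429966*(-896529335/134857) = -385477132052610/134857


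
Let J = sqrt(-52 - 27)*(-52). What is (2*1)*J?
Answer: -104*I*sqrt(79) ≈ -924.37*I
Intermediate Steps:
J = -52*I*sqrt(79) (J = sqrt(-79)*(-52) = (I*sqrt(79))*(-52) = -52*I*sqrt(79) ≈ -462.19*I)
(2*1)*J = (2*1)*(-52*I*sqrt(79)) = 2*(-52*I*sqrt(79)) = -104*I*sqrt(79)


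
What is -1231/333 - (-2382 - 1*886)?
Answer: 1087013/333 ≈ 3264.3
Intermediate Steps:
-1231/333 - (-2382 - 1*886) = -1231*1/333 - (-2382 - 886) = -1231/333 - 1*(-3268) = -1231/333 + 3268 = 1087013/333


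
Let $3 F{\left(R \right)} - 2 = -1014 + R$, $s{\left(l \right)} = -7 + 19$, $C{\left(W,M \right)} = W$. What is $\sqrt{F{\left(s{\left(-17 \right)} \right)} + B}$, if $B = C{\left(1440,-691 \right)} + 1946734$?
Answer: $\frac{\sqrt{17530566}}{3} \approx 1395.7$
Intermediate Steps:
$s{\left(l \right)} = 12$
$B = 1948174$ ($B = 1440 + 1946734 = 1948174$)
$F{\left(R \right)} = - \frac{1012}{3} + \frac{R}{3}$ ($F{\left(R \right)} = \frac{2}{3} + \frac{-1014 + R}{3} = \frac{2}{3} + \left(-338 + \frac{R}{3}\right) = - \frac{1012}{3} + \frac{R}{3}$)
$\sqrt{F{\left(s{\left(-17 \right)} \right)} + B} = \sqrt{\left(- \frac{1012}{3} + \frac{1}{3} \cdot 12\right) + 1948174} = \sqrt{\left(- \frac{1012}{3} + 4\right) + 1948174} = \sqrt{- \frac{1000}{3} + 1948174} = \sqrt{\frac{5843522}{3}} = \frac{\sqrt{17530566}}{3}$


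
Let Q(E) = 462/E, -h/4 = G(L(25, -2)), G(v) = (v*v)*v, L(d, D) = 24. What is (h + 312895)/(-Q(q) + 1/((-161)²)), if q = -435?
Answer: 968197433455/3991979 ≈ 2.4254e+5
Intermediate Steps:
G(v) = v³ (G(v) = v²*v = v³)
h = -55296 (h = -4*24³ = -4*13824 = -55296)
(h + 312895)/(-Q(q) + 1/((-161)²)) = (-55296 + 312895)/(-462/(-435) + 1/((-161)²)) = 257599/(-462*(-1)/435 + 1/25921) = 257599/(-1*(-154/145) + 1/25921) = 257599/(154/145 + 1/25921) = 257599/(3991979/3758545) = 257599*(3758545/3991979) = 968197433455/3991979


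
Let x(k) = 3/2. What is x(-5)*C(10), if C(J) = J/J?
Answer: 3/2 ≈ 1.5000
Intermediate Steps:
x(k) = 3/2 (x(k) = 3*(1/2) = 3/2)
C(J) = 1
x(-5)*C(10) = (3/2)*1 = 3/2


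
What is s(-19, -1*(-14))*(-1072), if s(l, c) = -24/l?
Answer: -25728/19 ≈ -1354.1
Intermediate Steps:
s(-19, -1*(-14))*(-1072) = -24/(-19)*(-1072) = -24*(-1/19)*(-1072) = (24/19)*(-1072) = -25728/19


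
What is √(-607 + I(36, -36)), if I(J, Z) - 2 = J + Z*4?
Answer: I*√713 ≈ 26.702*I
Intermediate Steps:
I(J, Z) = 2 + J + 4*Z (I(J, Z) = 2 + (J + Z*4) = 2 + (J + 4*Z) = 2 + J + 4*Z)
√(-607 + I(36, -36)) = √(-607 + (2 + 36 + 4*(-36))) = √(-607 + (2 + 36 - 144)) = √(-607 - 106) = √(-713) = I*√713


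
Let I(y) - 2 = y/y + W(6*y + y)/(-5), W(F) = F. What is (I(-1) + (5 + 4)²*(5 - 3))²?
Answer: 692224/25 ≈ 27689.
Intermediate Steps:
I(y) = 3 - 7*y/5 (I(y) = 2 + (y/y + (6*y + y)/(-5)) = 2 + (1 + (7*y)*(-⅕)) = 2 + (1 - 7*y/5) = 3 - 7*y/5)
(I(-1) + (5 + 4)²*(5 - 3))² = ((3 - 7/5*(-1)) + (5 + 4)²*(5 - 3))² = ((3 + 7/5) + 9²*2)² = (22/5 + 81*2)² = (22/5 + 162)² = (832/5)² = 692224/25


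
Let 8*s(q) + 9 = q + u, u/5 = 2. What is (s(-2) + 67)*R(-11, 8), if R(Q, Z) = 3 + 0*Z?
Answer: 1605/8 ≈ 200.63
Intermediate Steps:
u = 10 (u = 5*2 = 10)
R(Q, Z) = 3 (R(Q, Z) = 3 + 0 = 3)
s(q) = 1/8 + q/8 (s(q) = -9/8 + (q + 10)/8 = -9/8 + (10 + q)/8 = -9/8 + (5/4 + q/8) = 1/8 + q/8)
(s(-2) + 67)*R(-11, 8) = ((1/8 + (1/8)*(-2)) + 67)*3 = ((1/8 - 1/4) + 67)*3 = (-1/8 + 67)*3 = (535/8)*3 = 1605/8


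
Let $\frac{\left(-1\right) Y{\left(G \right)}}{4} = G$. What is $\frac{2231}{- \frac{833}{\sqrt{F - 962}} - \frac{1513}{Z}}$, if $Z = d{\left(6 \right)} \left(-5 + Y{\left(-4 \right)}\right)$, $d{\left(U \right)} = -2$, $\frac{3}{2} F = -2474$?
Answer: $\frac{17110623266}{557084611} - \frac{26455198 i \sqrt{23502}}{557084611} \approx 30.715 - 7.2802 i$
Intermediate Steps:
$F = - \frac{4948}{3}$ ($F = \frac{2}{3} \left(-2474\right) = - \frac{4948}{3} \approx -1649.3$)
$Y{\left(G \right)} = - 4 G$
$Z = -22$ ($Z = - 2 \left(-5 - -16\right) = - 2 \left(-5 + 16\right) = \left(-2\right) 11 = -22$)
$\frac{2231}{- \frac{833}{\sqrt{F - 962}} - \frac{1513}{Z}} = \frac{2231}{- \frac{833}{\sqrt{- \frac{4948}{3} - 962}} - \frac{1513}{-22}} = \frac{2231}{- \frac{833}{\sqrt{- \frac{7834}{3}}} - - \frac{1513}{22}} = \frac{2231}{- \frac{833}{\frac{1}{3} i \sqrt{23502}} + \frac{1513}{22}} = \frac{2231}{- 833 \left(- \frac{i \sqrt{23502}}{7834}\right) + \frac{1513}{22}} = \frac{2231}{\frac{833 i \sqrt{23502}}{7834} + \frac{1513}{22}} = \frac{2231}{\frac{1513}{22} + \frac{833 i \sqrt{23502}}{7834}}$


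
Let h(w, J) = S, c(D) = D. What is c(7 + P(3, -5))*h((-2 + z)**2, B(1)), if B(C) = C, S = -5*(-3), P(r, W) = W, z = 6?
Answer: 30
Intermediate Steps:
S = 15
h(w, J) = 15
c(7 + P(3, -5))*h((-2 + z)**2, B(1)) = (7 - 5)*15 = 2*15 = 30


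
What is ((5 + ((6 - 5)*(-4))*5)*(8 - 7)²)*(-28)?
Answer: 420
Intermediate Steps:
((5 + ((6 - 5)*(-4))*5)*(8 - 7)²)*(-28) = ((5 + (1*(-4))*5)*1²)*(-28) = ((5 - 4*5)*1)*(-28) = ((5 - 20)*1)*(-28) = -15*1*(-28) = -15*(-28) = 420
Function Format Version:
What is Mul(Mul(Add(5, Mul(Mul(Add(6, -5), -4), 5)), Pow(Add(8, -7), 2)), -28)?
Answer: 420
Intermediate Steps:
Mul(Mul(Add(5, Mul(Mul(Add(6, -5), -4), 5)), Pow(Add(8, -7), 2)), -28) = Mul(Mul(Add(5, Mul(Mul(1, -4), 5)), Pow(1, 2)), -28) = Mul(Mul(Add(5, Mul(-4, 5)), 1), -28) = Mul(Mul(Add(5, -20), 1), -28) = Mul(Mul(-15, 1), -28) = Mul(-15, -28) = 420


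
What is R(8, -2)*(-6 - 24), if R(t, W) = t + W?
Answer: -180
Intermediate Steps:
R(t, W) = W + t
R(8, -2)*(-6 - 24) = (-2 + 8)*(-6 - 24) = 6*(-30) = -180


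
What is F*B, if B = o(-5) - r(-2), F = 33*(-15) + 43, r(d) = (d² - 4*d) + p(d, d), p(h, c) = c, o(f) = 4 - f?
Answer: 452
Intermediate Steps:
r(d) = d² - 3*d (r(d) = (d² - 4*d) + d = d² - 3*d)
F = -452 (F = -495 + 43 = -452)
B = -1 (B = (4 - 1*(-5)) - (-2)*(-3 - 2) = (4 + 5) - (-2)*(-5) = 9 - 1*10 = 9 - 10 = -1)
F*B = -452*(-1) = 452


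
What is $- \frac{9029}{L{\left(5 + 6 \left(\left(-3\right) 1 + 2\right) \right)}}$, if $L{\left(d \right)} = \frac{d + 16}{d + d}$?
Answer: $\frac{18058}{15} \approx 1203.9$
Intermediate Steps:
$L{\left(d \right)} = \frac{16 + d}{2 d}$
$- \frac{9029}{L{\left(5 + 6 \left(\left(-3\right) 1 + 2\right) \right)}} = - \frac{9029}{\frac{1}{2} \frac{1}{5 + 6 \left(\left(-3\right) 1 + 2\right)} \left(16 + \left(5 + 6 \left(\left(-3\right) 1 + 2\right)\right)\right)} = - \frac{9029}{\frac{1}{2} \frac{1}{5 + 6 \left(-3 + 2\right)} \left(16 + \left(5 + 6 \left(-3 + 2\right)\right)\right)} = - \frac{9029}{\frac{1}{2} \frac{1}{5 + 6 \left(-1\right)} \left(16 + \left(5 + 6 \left(-1\right)\right)\right)} = - \frac{9029}{\frac{1}{2} \frac{1}{5 - 6} \left(16 + \left(5 - 6\right)\right)} = - \frac{9029}{\frac{1}{2} \frac{1}{-1} \left(16 - 1\right)} = - \frac{9029}{\frac{1}{2} \left(-1\right) 15} = - \frac{9029}{- \frac{15}{2}} = \left(-9029\right) \left(- \frac{2}{15}\right) = \frac{18058}{15}$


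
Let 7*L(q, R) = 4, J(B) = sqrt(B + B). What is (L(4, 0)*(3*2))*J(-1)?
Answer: 24*I*sqrt(2)/7 ≈ 4.8487*I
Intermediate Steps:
J(B) = sqrt(2)*sqrt(B) (J(B) = sqrt(2*B) = sqrt(2)*sqrt(B))
L(q, R) = 4/7 (L(q, R) = (1/7)*4 = 4/7)
(L(4, 0)*(3*2))*J(-1) = (4*(3*2)/7)*(sqrt(2)*sqrt(-1)) = ((4/7)*6)*(sqrt(2)*I) = 24*(I*sqrt(2))/7 = 24*I*sqrt(2)/7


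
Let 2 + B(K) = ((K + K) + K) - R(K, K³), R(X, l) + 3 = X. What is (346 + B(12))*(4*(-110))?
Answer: -163240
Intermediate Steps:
R(X, l) = -3 + X
B(K) = 1 + 2*K (B(K) = -2 + (((K + K) + K) - (-3 + K)) = -2 + ((2*K + K) + (3 - K)) = -2 + (3*K + (3 - K)) = -2 + (3 + 2*K) = 1 + 2*K)
(346 + B(12))*(4*(-110)) = (346 + (1 + 2*12))*(4*(-110)) = (346 + (1 + 24))*(-440) = (346 + 25)*(-440) = 371*(-440) = -163240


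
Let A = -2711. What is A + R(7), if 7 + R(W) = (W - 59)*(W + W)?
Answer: -3446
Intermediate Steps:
R(W) = -7 + 2*W*(-59 + W) (R(W) = -7 + (W - 59)*(W + W) = -7 + (-59 + W)*(2*W) = -7 + 2*W*(-59 + W))
A + R(7) = -2711 + (-7 - 118*7 + 2*7**2) = -2711 + (-7 - 826 + 2*49) = -2711 + (-7 - 826 + 98) = -2711 - 735 = -3446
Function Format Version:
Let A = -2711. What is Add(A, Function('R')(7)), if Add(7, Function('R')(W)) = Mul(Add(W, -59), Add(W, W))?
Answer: -3446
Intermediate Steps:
Function('R')(W) = Add(-7, Mul(2, W, Add(-59, W))) (Function('R')(W) = Add(-7, Mul(Add(W, -59), Add(W, W))) = Add(-7, Mul(Add(-59, W), Mul(2, W))) = Add(-7, Mul(2, W, Add(-59, W))))
Add(A, Function('R')(7)) = Add(-2711, Add(-7, Mul(-118, 7), Mul(2, Pow(7, 2)))) = Add(-2711, Add(-7, -826, Mul(2, 49))) = Add(-2711, Add(-7, -826, 98)) = Add(-2711, -735) = -3446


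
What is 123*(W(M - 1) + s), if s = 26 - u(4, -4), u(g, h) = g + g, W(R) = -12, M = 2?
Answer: 738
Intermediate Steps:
u(g, h) = 2*g
s = 18 (s = 26 - 2*4 = 26 - 1*8 = 26 - 8 = 18)
123*(W(M - 1) + s) = 123*(-12 + 18) = 123*6 = 738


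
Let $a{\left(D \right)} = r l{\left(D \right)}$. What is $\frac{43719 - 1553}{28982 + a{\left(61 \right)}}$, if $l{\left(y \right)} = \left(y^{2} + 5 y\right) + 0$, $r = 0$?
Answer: $\frac{21083}{14491} \approx 1.4549$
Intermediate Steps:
$l{\left(y \right)} = y^{2} + 5 y$
$a{\left(D \right)} = 0$ ($a{\left(D \right)} = 0 D \left(5 + D\right) = 0$)
$\frac{43719 - 1553}{28982 + a{\left(61 \right)}} = \frac{43719 - 1553}{28982 + 0} = \frac{42166}{28982} = 42166 \cdot \frac{1}{28982} = \frac{21083}{14491}$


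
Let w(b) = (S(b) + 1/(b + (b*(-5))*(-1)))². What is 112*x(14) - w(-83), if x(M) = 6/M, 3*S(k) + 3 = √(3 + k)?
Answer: 13859671/248004 + 1996*I*√5/747 ≈ 55.885 + 5.9748*I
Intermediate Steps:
S(k) = -1 + √(3 + k)/3
w(b) = (-1 + √(3 + b)/3 + 1/(6*b))² (w(b) = ((-1 + √(3 + b)/3) + 1/(b + (b*(-5))*(-1)))² = ((-1 + √(3 + b)/3) + 1/(b - 5*b*(-1)))² = ((-1 + √(3 + b)/3) + 1/(b + 5*b))² = ((-1 + √(3 + b)/3) + 1/(6*b))² = (-1 + √(3 + b)/3 + 1/(6*b))²)
112*x(14) - w(-83) = 112*(6/14) - (1 + 2*(-83)*(-3 + √(3 - 83)))²/(36*(-83)²) = 112*(6*(1/14)) - (1 + 2*(-83)*(-3 + √(-80)))²/(36*6889) = 112*(3/7) - (1 + 2*(-83)*(-3 + 4*I*√5))²/(36*6889) = 48 - (1 + (498 - 664*I*√5))²/(36*6889) = 48 - (499 - 664*I*√5)²/(36*6889) = 48 - (499 - 664*I*√5)²/248004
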